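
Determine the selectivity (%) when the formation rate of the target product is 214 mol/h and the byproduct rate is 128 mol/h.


Selectivity = desired / (desired + undesired) * 100
Total products = 214 + 128 = 342 mol/h
S = 214 / 342 * 100
= 0.6257 * 100
= 62.57 %

62.57 %


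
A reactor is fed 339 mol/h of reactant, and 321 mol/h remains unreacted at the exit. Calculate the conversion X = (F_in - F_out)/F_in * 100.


X = (F_in - F_out) / F_in * 100
Moles reacted = 339 - 321 = 18
X = 18 / 339 * 100
= 0.05310 * 100
= 5.310 %

5.310 %


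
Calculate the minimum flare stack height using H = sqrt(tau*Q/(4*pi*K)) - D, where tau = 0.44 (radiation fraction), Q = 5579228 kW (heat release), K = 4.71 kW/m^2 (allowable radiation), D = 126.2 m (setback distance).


tau*Q/(4*pi*K) = 0.44 * 5579228 / (4 * pi * 4.71) = 41475.9
sqrt(41475.9) = 203.656
H = 203.656 - 126.2 = 77.46

77.46 m


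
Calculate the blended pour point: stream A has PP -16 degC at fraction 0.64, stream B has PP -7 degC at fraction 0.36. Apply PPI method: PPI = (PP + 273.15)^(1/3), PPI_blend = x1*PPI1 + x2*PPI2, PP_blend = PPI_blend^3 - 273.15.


PPI_1 = (-16 + 273.15)^(1/3) = 6.359098
PPI_2 = (-7 + 273.15)^(1/3) = 6.432436
PPI_blend = 0.64 * 6.359098 + 0.36 * 6.432436 = 6.3855
PP_blend = 6.3855^3 - 273.15 = 260.3663 - 273.15 = -12.78

-12.78 degC


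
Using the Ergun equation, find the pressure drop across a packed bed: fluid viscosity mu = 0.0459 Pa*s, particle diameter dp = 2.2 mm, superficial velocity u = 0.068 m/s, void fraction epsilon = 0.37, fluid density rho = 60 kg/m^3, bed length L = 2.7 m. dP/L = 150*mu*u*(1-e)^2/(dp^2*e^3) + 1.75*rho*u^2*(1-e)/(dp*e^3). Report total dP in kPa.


dp = 2.2 mm = 0.0022 m
Viscous term = 150*0.0459*0.068*(1-0.37)^2 / (0.0022^2*0.37^3) = 757955
Inertial term = 1.75*60*0.068^2*(1-0.37) / (0.0022*0.37^3) = 2744.86
dP/L = 757955 + 2744.86 = 760700 Pa/m
dP = 760700 * 2.7 / 1000 = 2054 kPa

2054 kPa


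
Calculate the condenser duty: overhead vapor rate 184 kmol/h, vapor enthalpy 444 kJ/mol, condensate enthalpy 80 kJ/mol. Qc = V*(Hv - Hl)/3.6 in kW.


Qc = 184 * (444 - 80) / 3.6 = 184 * 364 / 3.6 = 18600

18600 kW


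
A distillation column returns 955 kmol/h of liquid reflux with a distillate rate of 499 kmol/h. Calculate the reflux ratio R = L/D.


Reflux ratio definition: R = L / D (liquid returned / distillate withdrawn)
L = 955 kmol/h, D = 499 kmol/h
R = 955 / 499 = 1.914

1.914


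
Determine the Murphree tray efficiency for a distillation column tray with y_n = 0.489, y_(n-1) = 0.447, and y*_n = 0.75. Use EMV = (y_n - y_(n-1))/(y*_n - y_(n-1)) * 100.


Murphree vapor efficiency: EMV = (y_n - y_(n-1)) / (y*_n - y_(n-1)) * 100
EMV = (0.489 - 0.447) / (0.75 - 0.447) * 100 = 0.042 / 0.303 * 100 = 13.86

13.86 %


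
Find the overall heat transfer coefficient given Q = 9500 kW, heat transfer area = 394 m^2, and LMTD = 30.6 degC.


From Q = U*A*LMTD, U = Q / (A * LMTD)
U = 9500 / (394 * 30.6) = 9500 / 12056.4 = 0.7880

0.7880 kW/(m^2*K)


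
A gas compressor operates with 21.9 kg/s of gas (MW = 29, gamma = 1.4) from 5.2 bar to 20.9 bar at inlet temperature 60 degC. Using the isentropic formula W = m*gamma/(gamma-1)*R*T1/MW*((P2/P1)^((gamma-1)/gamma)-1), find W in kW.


Isentropic work: W = m*(gamma/(gamma-1))*(R*T1/MW)*((P2/P1)^((gamma-1)/gamma) - 1)
T1 = 60 + 273.15 = 333.15 K
Pressure ratio = 20.9 / 5.2 = 4.01923
Exponent = (1.4 - 1)/1.4 = 0.285714
(P2/P1)^exp - 1 = 4.01923^0.285714 - 1 = 0.488031
W = 21.9 * 1.4 / 0.4 * 8.314 * 333.15 / 29 * 0.488031 = 3573

3573 kW


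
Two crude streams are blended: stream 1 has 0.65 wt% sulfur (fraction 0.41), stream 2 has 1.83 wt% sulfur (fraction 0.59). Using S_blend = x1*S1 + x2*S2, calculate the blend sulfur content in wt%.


Linear sulfur blending: S_blend = x1*S1 + x2*S2
Contribution 1: 0.41 * 0.65 = 0.2665 wt%
Contribution 2: 0.59 * 1.83 = 1.0797 wt%
S_blend = 0.2665 + 1.0797 = 1.3462

1.3462 wt%


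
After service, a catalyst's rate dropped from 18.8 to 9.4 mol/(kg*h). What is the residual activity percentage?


Activity (%) = (rate_used / rate_fresh) * 100
rate_used = 9.4, rate_fresh = 18.8
= (9.4 / 18.8) * 100
= 0.5000 * 100 = 50.00

50.00 %


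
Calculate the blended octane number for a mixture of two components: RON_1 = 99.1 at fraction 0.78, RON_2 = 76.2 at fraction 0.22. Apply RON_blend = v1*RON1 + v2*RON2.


Linear blending: RON_blend = sum(vi * RONi)
Contribution 1: 0.78 * 99.1 = 77.298
Contribution 2: 0.22 * 76.2 = 16.764
RON_blend = 77.298 + 16.764 = 94.062

94.062


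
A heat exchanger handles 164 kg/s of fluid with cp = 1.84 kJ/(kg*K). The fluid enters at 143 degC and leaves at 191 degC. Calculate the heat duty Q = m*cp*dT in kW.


Q = m_dot * cp * delta_T
delta_T = 191 - 143 = 48 K
Q = 164 * 1.84 * 48
= 301.76 * 48
= 14484.48 kW

14484.48 kW


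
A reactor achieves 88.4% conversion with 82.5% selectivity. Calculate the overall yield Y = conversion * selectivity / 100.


Overall yield = conversion (%) * selectivity (%) / 100
Conversion = 88.4%, Selectivity = 82.5%
Y = 88.4 * 82.5 / 100
= 72.93 %

72.93 %


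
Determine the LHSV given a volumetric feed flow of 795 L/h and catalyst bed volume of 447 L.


LHSV = volumetric feed rate / catalyst volume
= 795 L/h / 447 L
= 1.779 h^-1

1.779 h^-1


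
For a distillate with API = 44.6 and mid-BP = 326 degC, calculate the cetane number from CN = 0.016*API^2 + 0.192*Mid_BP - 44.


CN = 0.016 * 44.6^2 + 0.192 * 326 - 44
CN = 31.82656 + 62.592 - 44 = 50.41856

50.41856


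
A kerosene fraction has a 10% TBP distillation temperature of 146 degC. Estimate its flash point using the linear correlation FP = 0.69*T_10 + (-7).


FP = 0.69 * 146 + (-7) = 93.74

93.74 degC


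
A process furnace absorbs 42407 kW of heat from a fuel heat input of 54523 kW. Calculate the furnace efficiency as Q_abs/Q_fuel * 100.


Furnace efficiency = Q_absorbed / Q_fuel * 100
= 42407 / 54523 * 100 = 77.78

77.78 %


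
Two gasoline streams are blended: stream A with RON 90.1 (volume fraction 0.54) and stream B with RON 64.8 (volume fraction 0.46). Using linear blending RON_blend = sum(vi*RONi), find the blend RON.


Linear blending: RON_blend = sum(vi * RONi)
Contribution 1: 0.54 * 90.1 = 48.654
Contribution 2: 0.46 * 64.8 = 29.808
RON_blend = 48.654 + 29.808 = 78.462

78.462


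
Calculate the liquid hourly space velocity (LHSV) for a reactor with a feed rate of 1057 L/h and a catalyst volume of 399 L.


LHSV = volumetric feed rate / catalyst volume
= 1057 L/h / 399 L
= 2.649 h^-1

2.649 h^-1


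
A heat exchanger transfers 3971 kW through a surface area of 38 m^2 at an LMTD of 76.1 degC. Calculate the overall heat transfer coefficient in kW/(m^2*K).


From Q = U*A*LMTD, U = Q / (A * LMTD)
U = 3971 / (38 * 76.1) = 3971 / 2891.8 = 1.373

1.373 kW/(m^2*K)


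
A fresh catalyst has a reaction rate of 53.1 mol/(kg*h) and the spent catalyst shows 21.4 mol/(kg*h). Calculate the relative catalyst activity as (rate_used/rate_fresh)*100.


Activity (%) = (rate_used / rate_fresh) * 100
rate_used = 21.4, rate_fresh = 53.1
= (21.4 / 53.1) * 100
= 0.4030 * 100 = 40.30

40.30 %


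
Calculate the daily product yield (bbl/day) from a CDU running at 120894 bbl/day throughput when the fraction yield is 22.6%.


Crude throughput = 120894 bbl/day
Fraction yield = 22.6%
yield = throughput * fraction / 100
yield = 120894 * 22.6 / 100 = 27322.044

27322.044 bbl/day


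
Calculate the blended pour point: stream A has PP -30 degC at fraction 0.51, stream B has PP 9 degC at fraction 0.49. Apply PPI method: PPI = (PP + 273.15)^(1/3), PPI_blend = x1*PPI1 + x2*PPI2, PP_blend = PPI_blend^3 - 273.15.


PPI_1 = (-30 + 273.15)^(1/3) = 6.241535
PPI_2 = (9 + 273.15)^(1/3) = 6.558835
PPI_blend = 0.51 * 6.241535 + 0.49 * 6.558835 = 6.397012
PP_blend = 6.397012^3 - 273.15 = 261.777 - 273.15 = -11.37

-11.37 degC


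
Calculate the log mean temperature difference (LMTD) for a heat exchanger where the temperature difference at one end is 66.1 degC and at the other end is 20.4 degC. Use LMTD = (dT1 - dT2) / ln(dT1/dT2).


LMTD = (dT1 - dT2) / ln(dT1/dT2)
= (66.1 - 20.4) / ln(66.1 / 20.4) = 45.7 / 1.17563 = 38.87

38.87 degC


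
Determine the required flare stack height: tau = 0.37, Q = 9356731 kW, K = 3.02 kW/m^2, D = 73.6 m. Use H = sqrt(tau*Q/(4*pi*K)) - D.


tau*Q/(4*pi*K) = 0.37 * 9356731 / (4 * pi * 3.02) = 91224
sqrt(91224) = 302.033
H = 302.033 - 73.6 = 228.4

228.4 m


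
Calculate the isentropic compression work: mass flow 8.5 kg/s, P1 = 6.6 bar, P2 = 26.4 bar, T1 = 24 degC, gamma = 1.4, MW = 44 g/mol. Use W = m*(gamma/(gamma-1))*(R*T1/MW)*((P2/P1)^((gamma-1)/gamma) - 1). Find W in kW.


Isentropic work: W = m*(gamma/(gamma-1))*(R*T1/MW)*((P2/P1)^((gamma-1)/gamma) - 1)
T1 = 24 + 273.15 = 297.15 K
Pressure ratio = 26.4 / 6.6 = 4
Exponent = (1.4 - 1)/1.4 = 0.285714
(P2/P1)^exp - 1 = 4^0.285714 - 1 = 0.485994
W = 8.5 * 1.4 / 0.4 * 8.314 * 297.15 / 44 * 0.485994 = 811.8

811.8 kW


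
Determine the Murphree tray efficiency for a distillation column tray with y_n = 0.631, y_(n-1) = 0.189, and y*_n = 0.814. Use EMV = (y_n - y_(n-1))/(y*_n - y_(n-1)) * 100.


Murphree vapor efficiency: EMV = (y_n - y_(n-1)) / (y*_n - y_(n-1)) * 100
EMV = (0.631 - 0.189) / (0.814 - 0.189) * 100 = 0.442 / 0.625 * 100 = 70.72

70.72 %


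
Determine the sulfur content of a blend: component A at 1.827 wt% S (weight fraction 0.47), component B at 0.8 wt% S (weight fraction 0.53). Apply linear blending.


Linear sulfur blending: S_blend = x1*S1 + x2*S2
Contribution 1: 0.47 * 1.827 = 0.85869 wt%
Contribution 2: 0.53 * 0.8 = 0.424 wt%
S_blend = 0.85869 + 0.424 = 1.28269

1.28269 wt%


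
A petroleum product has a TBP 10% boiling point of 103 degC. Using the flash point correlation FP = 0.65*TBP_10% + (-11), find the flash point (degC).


FP = 0.65 * 103 + (-11) = 55.95

55.95 degC


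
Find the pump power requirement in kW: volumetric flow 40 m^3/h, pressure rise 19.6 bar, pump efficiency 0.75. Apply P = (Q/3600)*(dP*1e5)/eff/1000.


Q = 40 / 3600 = 0.0111111 m^3/s
P = 0.0111111 * (19.6 * 1e5) / 0.75 / 1000 = 29.04

29.04 kW


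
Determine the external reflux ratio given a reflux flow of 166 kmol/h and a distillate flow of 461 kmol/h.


Reflux ratio definition: R = L / D (liquid returned / distillate withdrawn)
L = 166 kmol/h, D = 461 kmol/h
R = 166 / 461 = 0.3601

0.3601


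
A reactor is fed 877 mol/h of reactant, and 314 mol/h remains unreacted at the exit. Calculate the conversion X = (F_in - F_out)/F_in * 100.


X = (F_in - F_out) / F_in * 100
Moles reacted = 877 - 314 = 563
X = 563 / 877 * 100
= 0.6420 * 100
= 64.20 %

64.20 %


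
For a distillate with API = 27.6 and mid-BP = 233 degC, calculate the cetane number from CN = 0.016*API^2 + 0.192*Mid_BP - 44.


CN = 0.016 * 27.6^2 + 0.192 * 233 - 44
CN = 12.18816 + 44.736 - 44 = 12.92416

12.92416


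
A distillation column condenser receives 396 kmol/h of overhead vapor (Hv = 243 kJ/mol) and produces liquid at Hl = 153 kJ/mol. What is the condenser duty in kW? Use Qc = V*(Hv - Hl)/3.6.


Qc = 396 * (243 - 153) / 3.6 = 396 * 90 / 3.6 = 9900

9900 kW


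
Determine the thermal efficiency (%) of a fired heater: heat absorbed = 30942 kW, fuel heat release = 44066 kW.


Furnace efficiency = Q_absorbed / Q_fuel * 100
= 30942 / 44066 * 100 = 70.22

70.22 %


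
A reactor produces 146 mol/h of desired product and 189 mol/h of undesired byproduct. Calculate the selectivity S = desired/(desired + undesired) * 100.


Selectivity = desired / (desired + undesired) * 100
Total products = 146 + 189 = 335 mol/h
S = 146 / 335 * 100
= 0.4358 * 100
= 43.58 %

43.58 %


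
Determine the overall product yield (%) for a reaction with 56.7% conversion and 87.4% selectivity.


Overall yield = conversion (%) * selectivity (%) / 100
Conversion = 56.7%, Selectivity = 87.4%
Y = 56.7 * 87.4 / 100
= 49.5558 %

49.5558 %


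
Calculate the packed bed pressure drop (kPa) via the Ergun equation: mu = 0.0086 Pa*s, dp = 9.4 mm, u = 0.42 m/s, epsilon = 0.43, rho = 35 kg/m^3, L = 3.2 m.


dp = 9.4 mm = 0.0094 m
Viscous term = 150*0.0086*0.42*(1-0.43)^2 / (0.0094^2*0.43^3) = 25056.9
Inertial term = 1.75*35*0.42^2*(1-0.43) / (0.0094*0.43^3) = 8240.36
dP/L = 25056.9 + 8240.36 = 33297.3 Pa/m
dP = 33297.3 * 3.2 / 1000 = 106.6 kPa

106.6 kPa


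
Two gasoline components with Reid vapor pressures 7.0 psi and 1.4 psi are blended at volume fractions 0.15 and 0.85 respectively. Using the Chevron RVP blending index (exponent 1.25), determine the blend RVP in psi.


Chevron index: RVP_blend = (sum xi*RVPi^1.25)^(1/1.25)
RVP^1.25 terms: 0.15 * 7.0^1.25 + 0.85 * 1.4^1.25 = 3.00234
RVP_blend = 3.00234^(1/1.25) = 2.410

2.410 psi


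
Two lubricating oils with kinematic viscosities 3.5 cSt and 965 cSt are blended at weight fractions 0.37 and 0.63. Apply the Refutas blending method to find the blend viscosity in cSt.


Refutas method: VBN_i = 14.534*ln(ln(visc_i + 0.8)) + 10.975, blended linearly by mass fraction; since VBN is linear in VBI_i = ln(ln(visc_i + 0.8)) and the fractions sum to 1, blend VBI directly: visc = exp(exp(VBI_blend)) - 0.8
VBI_1 = ln(ln(3.5 + 0.8)) = 0.377487
VBI_2 = ln(ln(965 + 0.8)) = 1.92759
VBI_blend = 0.37 * 0.377487 + 0.63 * 1.92759 = 1.35405
visc_blend = exp(exp(1.35405)) - 0.8 = 47.29

47.29 cSt


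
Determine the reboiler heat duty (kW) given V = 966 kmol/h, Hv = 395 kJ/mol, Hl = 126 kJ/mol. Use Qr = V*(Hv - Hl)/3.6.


Qr = 966 * (395 - 126) / 3.6 = 966 * 269 / 3.6 = 72180

72180 kW


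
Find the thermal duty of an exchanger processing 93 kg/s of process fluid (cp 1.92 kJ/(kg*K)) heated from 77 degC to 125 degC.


Q = m_dot * cp * delta_T
delta_T = 125 - 77 = 48 K
Q = 93 * 1.92 * 48
= 178.56 * 48
= 8570.88 kW

8570.88 kW


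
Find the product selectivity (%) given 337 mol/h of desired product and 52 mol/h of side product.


Selectivity = desired / (desired + undesired) * 100
Total products = 337 + 52 = 389 mol/h
S = 337 / 389 * 100
= 0.8663 * 100
= 86.63 %

86.63 %


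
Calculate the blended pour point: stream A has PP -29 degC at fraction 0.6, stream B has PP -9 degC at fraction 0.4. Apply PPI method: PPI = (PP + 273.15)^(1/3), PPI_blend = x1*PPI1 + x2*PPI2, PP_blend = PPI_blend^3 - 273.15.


PPI_1 = (-29 + 273.15)^(1/3) = 6.25008
PPI_2 = (-9 + 273.15)^(1/3) = 6.416283
PPI_blend = 0.6 * 6.25008 + 0.4 * 6.416283 = 6.316561
PP_blend = 6.316561^3 - 273.15 = 252.0241 - 273.15 = -21.13

-21.13 degC


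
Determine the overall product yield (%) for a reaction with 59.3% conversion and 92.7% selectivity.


Overall yield = conversion (%) * selectivity (%) / 100
Conversion = 59.3%, Selectivity = 92.7%
Y = 59.3 * 92.7 / 100
= 54.9711 %

54.9711 %


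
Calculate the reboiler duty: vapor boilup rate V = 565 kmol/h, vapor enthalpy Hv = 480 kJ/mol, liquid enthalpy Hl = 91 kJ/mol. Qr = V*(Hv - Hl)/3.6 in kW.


Qr = 565 * (480 - 91) / 3.6 = 565 * 389 / 3.6 = 61050

61050 kW


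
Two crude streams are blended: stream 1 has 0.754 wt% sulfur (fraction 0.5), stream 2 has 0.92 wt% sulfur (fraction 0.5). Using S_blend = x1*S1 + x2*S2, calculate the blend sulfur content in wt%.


Linear sulfur blending: S_blend = x1*S1 + x2*S2
Contribution 1: 0.5 * 0.754 = 0.377 wt%
Contribution 2: 0.5 * 0.92 = 0.46 wt%
S_blend = 0.377 + 0.46 = 0.837

0.837 wt%


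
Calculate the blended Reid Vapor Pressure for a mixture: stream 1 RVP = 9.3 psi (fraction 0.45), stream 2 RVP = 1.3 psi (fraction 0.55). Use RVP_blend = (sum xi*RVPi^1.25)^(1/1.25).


Chevron index: RVP_blend = (sum xi*RVPi^1.25)^(1/1.25)
RVP^1.25 terms: 0.45 * 9.3^1.25 + 0.55 * 1.3^1.25 = 8.07177
RVP_blend = 8.07177^(1/1.25) = 5.316

5.316 psi


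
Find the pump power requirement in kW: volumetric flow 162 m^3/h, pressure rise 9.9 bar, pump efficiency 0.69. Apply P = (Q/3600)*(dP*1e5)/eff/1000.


Q = 162 / 3600 = 0.045 m^3/s
P = 0.045 * (9.9 * 1e5) / 0.69 / 1000 = 64.57

64.57 kW


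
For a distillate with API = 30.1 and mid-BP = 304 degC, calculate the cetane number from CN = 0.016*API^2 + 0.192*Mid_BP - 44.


CN = 0.016 * 30.1^2 + 0.192 * 304 - 44
CN = 14.49616 + 58.368 - 44 = 28.86416

28.86416


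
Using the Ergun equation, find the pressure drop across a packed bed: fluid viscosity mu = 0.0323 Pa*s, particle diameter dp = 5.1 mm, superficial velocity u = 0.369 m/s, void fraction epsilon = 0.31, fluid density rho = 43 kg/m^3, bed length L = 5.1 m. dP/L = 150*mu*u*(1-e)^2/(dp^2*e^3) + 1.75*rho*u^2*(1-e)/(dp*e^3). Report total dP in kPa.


dp = 5.1 mm = 0.0051 m
Viscous term = 150*0.0323*0.369*(1-0.31)^2 / (0.0051^2*0.31^3) = 1098480
Inertial term = 1.75*43*0.369^2*(1-0.31) / (0.0051*0.31^3) = 46532.1
dP/L = 1098480 + 46532.1 = 1145010 Pa/m
dP = 1145010 * 5.1 / 1000 = 5840 kPa

5840 kPa


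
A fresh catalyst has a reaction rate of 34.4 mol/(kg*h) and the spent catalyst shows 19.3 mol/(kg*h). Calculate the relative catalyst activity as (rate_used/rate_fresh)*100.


Activity (%) = (rate_used / rate_fresh) * 100
rate_used = 19.3, rate_fresh = 34.4
= (19.3 / 34.4) * 100
= 0.5610 * 100 = 56.10

56.10 %


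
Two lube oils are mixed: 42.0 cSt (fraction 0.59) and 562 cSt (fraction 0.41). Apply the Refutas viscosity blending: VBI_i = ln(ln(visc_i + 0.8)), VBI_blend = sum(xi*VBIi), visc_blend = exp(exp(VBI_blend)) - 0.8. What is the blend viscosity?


Refutas method: VBN_i = 14.534*ln(ln(visc_i + 0.8)) + 10.975, blended linearly by mass fraction; since VBN is linear in VBI_i = ln(ln(visc_i + 0.8)) and the fractions sum to 1, blend VBI directly: visc = exp(exp(VBI_blend)) - 0.8
VBI_1 = ln(ln(42.0 + 0.8)) = 1.3235
VBI_2 = ln(ln(562 + 0.8)) = 1.84576
VBI_blend = 0.59 * 1.3235 + 0.41 * 1.84576 = 1.53763
visc_blend = exp(exp(1.53763)) - 0.8 = 104.2

104.2 cSt


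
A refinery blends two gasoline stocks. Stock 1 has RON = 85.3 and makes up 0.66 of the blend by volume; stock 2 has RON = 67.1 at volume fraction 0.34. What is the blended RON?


Linear blending: RON_blend = sum(vi * RONi)
Contribution 1: 0.66 * 85.3 = 56.298
Contribution 2: 0.34 * 67.1 = 22.814
RON_blend = 56.298 + 22.814 = 79.112

79.112


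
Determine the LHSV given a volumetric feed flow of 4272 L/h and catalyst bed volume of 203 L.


LHSV = volumetric feed rate / catalyst volume
= 4272 L/h / 203 L
= 21.04 h^-1

21.04 h^-1


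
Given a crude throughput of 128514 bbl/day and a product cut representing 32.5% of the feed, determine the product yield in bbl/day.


Crude throughput = 128514 bbl/day
Fraction yield = 32.5%
yield = throughput * fraction / 100
yield = 128514 * 32.5 / 100 = 41767.05

41767.05 bbl/day


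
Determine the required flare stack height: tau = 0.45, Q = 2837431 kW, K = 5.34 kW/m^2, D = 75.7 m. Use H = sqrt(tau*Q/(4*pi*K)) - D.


tau*Q/(4*pi*K) = 0.45 * 2837431 / (4 * pi * 5.34) = 19027.7
sqrt(19027.7) = 137.941
H = 137.941 - 75.7 = 62.24

62.24 m


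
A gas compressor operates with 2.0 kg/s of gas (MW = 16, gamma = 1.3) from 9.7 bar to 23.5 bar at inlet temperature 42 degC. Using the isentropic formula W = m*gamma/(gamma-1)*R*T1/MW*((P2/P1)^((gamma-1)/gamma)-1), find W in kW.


Isentropic work: W = m*(gamma/(gamma-1))*(R*T1/MW)*((P2/P1)^((gamma-1)/gamma) - 1)
T1 = 42 + 273.15 = 315.15 K
Pressure ratio = 23.5 / 9.7 = 2.42268
Exponent = (1.3 - 1)/1.3 = 0.230769
(P2/P1)^exp - 1 = 2.42268^0.230769 - 1 = 0.226545
W = 2.0 * 1.3 / 0.3 * 8.314 * 315.15 / 16 * 0.226545 = 321.5

321.5 kW


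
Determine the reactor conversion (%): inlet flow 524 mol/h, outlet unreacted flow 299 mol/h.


X = (F_in - F_out) / F_in * 100
Moles reacted = 524 - 299 = 225
X = 225 / 524 * 100
= 0.4294 * 100
= 42.94 %

42.94 %


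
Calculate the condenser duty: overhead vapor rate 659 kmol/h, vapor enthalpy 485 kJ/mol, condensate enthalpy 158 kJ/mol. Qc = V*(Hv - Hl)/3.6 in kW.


Qc = 659 * (485 - 158) / 3.6 = 659 * 327 / 3.6 = 59860

59860 kW


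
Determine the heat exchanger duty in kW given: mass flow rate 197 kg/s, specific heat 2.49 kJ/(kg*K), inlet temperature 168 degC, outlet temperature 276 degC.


Q = m_dot * cp * delta_T
delta_T = 276 - 168 = 108 K
Q = 197 * 2.49 * 108
= 490.53 * 108
= 52977.24 kW

52977.24 kW


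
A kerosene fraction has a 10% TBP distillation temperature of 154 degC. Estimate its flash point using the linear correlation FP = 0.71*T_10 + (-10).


FP = 0.71 * 154 + (-10) = 99.34

99.34 degC


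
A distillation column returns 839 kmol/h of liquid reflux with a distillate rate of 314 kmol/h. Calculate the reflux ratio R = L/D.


Reflux ratio definition: R = L / D (liquid returned / distillate withdrawn)
L = 839 kmol/h, D = 314 kmol/h
R = 839 / 314 = 2.672

2.672


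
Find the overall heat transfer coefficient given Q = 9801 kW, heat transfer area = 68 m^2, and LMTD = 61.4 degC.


From Q = U*A*LMTD, U = Q / (A * LMTD)
U = 9801 / (68 * 61.4) = 9801 / 4175.2 = 2.347

2.347 kW/(m^2*K)


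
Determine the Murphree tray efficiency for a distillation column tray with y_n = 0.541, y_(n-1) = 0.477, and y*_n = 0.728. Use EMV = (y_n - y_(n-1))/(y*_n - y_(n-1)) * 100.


Murphree vapor efficiency: EMV = (y_n - y_(n-1)) / (y*_n - y_(n-1)) * 100
EMV = (0.541 - 0.477) / (0.728 - 0.477) * 100 = 0.064 / 0.251 * 100 = 25.50

25.50 %


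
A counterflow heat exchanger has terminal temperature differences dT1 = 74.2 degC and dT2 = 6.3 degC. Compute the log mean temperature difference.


LMTD = (dT1 - dT2) / ln(dT1/dT2)
= (74.2 - 6.3) / ln(74.2 / 6.3) = 67.9 / 2.46621 = 27.53

27.53 degC


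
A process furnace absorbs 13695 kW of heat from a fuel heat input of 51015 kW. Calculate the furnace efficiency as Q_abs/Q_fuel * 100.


Furnace efficiency = Q_absorbed / Q_fuel * 100
= 13695 / 51015 * 100 = 26.85

26.85 %


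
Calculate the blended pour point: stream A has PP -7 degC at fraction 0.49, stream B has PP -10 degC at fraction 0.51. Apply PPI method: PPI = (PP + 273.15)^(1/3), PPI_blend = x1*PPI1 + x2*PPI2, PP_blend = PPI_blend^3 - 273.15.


PPI_1 = (-7 + 273.15)^(1/3) = 6.432436
PPI_2 = (-10 + 273.15)^(1/3) = 6.408176
PPI_blend = 0.49 * 6.432436 + 0.51 * 6.408176 = 6.420063
PP_blend = 6.420063^3 - 273.15 = 264.6171 - 273.15 = -8.53

-8.53 degC


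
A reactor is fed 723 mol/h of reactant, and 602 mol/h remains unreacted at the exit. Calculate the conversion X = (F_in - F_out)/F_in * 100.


X = (F_in - F_out) / F_in * 100
Moles reacted = 723 - 602 = 121
X = 121 / 723 * 100
= 0.1674 * 100
= 16.74 %

16.74 %


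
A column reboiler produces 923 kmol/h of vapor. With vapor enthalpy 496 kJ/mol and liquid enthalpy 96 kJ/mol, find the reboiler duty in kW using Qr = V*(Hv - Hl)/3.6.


Qr = 923 * (496 - 96) / 3.6 = 923 * 400 / 3.6 = 102600

102600 kW


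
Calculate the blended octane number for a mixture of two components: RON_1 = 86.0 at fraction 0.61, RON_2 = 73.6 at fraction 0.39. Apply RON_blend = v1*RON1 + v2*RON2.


Linear blending: RON_blend = sum(vi * RONi)
Contribution 1: 0.61 * 86.0 = 52.46
Contribution 2: 0.39 * 73.6 = 28.704
RON_blend = 52.46 + 28.704 = 81.164

81.164


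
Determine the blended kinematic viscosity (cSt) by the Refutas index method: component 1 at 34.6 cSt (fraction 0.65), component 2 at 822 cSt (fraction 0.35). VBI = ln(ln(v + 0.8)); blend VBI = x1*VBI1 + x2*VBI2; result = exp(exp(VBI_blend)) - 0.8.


Refutas method: VBN_i = 14.534*ln(ln(visc_i + 0.8)) + 10.975, blended linearly by mass fraction; since VBN is linear in VBI_i = ln(ln(visc_i + 0.8)) and the fractions sum to 1, blend VBI directly: visc = exp(exp(VBI_blend)) - 0.8
VBI_1 = ln(ln(34.6 + 0.8)) = 1.27164
VBI_2 = ln(ln(822 + 0.8)) = 1.904
VBI_blend = 0.65 * 1.27164 + 0.35 * 1.904 = 1.49297
visc_blend = exp(exp(1.49297)) - 0.8 = 84.85

84.85 cSt


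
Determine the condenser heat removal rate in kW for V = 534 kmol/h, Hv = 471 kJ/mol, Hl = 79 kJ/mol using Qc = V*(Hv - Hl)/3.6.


Qc = 534 * (471 - 79) / 3.6 = 534 * 392 / 3.6 = 58150

58150 kW


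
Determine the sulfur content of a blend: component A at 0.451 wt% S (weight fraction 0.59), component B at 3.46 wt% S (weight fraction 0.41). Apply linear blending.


Linear sulfur blending: S_blend = x1*S1 + x2*S2
Contribution 1: 0.59 * 0.451 = 0.26609 wt%
Contribution 2: 0.41 * 3.46 = 1.4186 wt%
S_blend = 0.26609 + 1.4186 = 1.68469

1.68469 wt%


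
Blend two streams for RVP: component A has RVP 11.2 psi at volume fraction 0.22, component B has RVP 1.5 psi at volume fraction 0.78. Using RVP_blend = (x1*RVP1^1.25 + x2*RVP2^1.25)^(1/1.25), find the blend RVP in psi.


Chevron index: RVP_blend = (sum xi*RVPi^1.25)^(1/1.25)
RVP^1.25 terms: 0.22 * 11.2^1.25 + 0.78 * 1.5^1.25 = 5.80242
RVP_blend = 5.80242^(1/1.25) = 4.082

4.082 psi


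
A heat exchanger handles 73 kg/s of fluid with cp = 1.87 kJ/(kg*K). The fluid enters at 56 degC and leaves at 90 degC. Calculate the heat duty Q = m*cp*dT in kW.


Q = m_dot * cp * delta_T
delta_T = 90 - 56 = 34 K
Q = 73 * 1.87 * 34
= 136.51 * 34
= 4641.34 kW

4641.34 kW


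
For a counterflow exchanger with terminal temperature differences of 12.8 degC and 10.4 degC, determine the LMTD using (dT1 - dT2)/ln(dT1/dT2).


LMTD = (dT1 - dT2) / ln(dT1/dT2)
= (12.8 - 10.4) / ln(12.8 / 10.4) = 2.4 / 0.207639 = 11.56

11.56 degC


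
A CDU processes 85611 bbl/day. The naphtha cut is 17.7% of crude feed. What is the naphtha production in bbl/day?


Crude throughput = 85611 bbl/day
Fraction yield = 17.7%
yield = throughput * fraction / 100
yield = 85611 * 17.7 / 100 = 15153.147

15153.147 bbl/day


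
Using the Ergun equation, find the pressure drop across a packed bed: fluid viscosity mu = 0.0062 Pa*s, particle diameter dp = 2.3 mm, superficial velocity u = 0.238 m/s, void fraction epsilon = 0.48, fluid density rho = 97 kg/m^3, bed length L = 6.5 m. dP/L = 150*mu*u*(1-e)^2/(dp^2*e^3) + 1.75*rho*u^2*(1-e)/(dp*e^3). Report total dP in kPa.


dp = 2.3 mm = 0.0023 m
Viscous term = 150*0.0062*0.238*(1-0.48)^2 / (0.0023^2*0.48^3) = 102303
Inertial term = 1.75*97*0.238^2*(1-0.48) / (0.0023*0.48^3) = 19656.9
dP/L = 102303 + 19656.9 = 121960 Pa/m
dP = 121960 * 6.5 / 1000 = 792.7 kPa

792.7 kPa


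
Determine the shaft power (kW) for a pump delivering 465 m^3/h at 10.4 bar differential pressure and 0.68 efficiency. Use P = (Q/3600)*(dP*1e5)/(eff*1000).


Q = 465 / 3600 = 0.129167 m^3/s
P = 0.129167 * (10.4 * 1e5) / 0.68 / 1000 = 197.5

197.5 kW


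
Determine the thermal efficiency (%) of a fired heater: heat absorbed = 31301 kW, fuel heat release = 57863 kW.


Furnace efficiency = Q_absorbed / Q_fuel * 100
= 31301 / 57863 * 100 = 54.10

54.10 %


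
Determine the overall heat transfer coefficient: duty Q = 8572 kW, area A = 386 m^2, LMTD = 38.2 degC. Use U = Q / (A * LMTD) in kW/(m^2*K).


From Q = U*A*LMTD, U = Q / (A * LMTD)
U = 8572 / (386 * 38.2) = 8572 / 14745.2 = 0.5813

0.5813 kW/(m^2*K)


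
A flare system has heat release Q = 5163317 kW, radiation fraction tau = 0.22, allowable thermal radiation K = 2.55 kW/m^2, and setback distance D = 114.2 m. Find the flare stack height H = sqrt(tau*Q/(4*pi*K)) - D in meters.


tau*Q/(4*pi*K) = 0.22 * 5163317 / (4 * pi * 2.55) = 35448.8
sqrt(35448.8) = 188.279
H = 188.279 - 114.2 = 74.08

74.08 m


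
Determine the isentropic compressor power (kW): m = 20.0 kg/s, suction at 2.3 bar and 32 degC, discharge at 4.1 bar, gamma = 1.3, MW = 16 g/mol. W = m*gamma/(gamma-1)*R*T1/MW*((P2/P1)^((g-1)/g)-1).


Isentropic work: W = m*(gamma/(gamma-1))*(R*T1/MW)*((P2/P1)^((gamma-1)/gamma) - 1)
T1 = 32 + 273.15 = 305.15 K
Pressure ratio = 4.1 / 2.3 = 1.78261
Exponent = (1.3 - 1)/1.3 = 0.230769
(P2/P1)^exp - 1 = 1.78261^0.230769 - 1 = 0.14271
W = 20.0 * 1.3 / 0.3 * 8.314 * 305.15 / 16 * 0.14271 = 1961

1961 kW


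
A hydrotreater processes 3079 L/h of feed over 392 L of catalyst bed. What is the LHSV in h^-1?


LHSV = volumetric feed rate / catalyst volume
= 3079 L/h / 392 L
= 7.855 h^-1

7.855 h^-1


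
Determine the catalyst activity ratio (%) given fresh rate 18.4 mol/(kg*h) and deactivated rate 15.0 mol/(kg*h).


Activity (%) = (rate_used / rate_fresh) * 100
rate_used = 15.0, rate_fresh = 18.4
= (15.0 / 18.4) * 100
= 0.8152 * 100 = 81.52

81.52 %


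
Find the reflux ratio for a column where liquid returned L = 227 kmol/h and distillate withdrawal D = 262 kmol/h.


Reflux ratio definition: R = L / D (liquid returned / distillate withdrawn)
L = 227 kmol/h, D = 262 kmol/h
R = 227 / 262 = 0.8664

0.8664


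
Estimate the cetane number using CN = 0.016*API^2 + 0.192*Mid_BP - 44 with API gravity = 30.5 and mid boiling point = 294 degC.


CN = 0.016 * 30.5^2 + 0.192 * 294 - 44
CN = 14.884 + 56.448 - 44 = 27.332

27.332


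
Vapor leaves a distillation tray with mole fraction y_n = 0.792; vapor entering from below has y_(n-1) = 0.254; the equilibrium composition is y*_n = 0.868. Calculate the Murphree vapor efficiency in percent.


Murphree vapor efficiency: EMV = (y_n - y_(n-1)) / (y*_n - y_(n-1)) * 100
EMV = (0.792 - 0.254) / (0.868 - 0.254) * 100 = 0.538 / 0.614 * 100 = 87.62

87.62 %


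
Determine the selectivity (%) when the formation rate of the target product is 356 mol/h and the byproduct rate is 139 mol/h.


Selectivity = desired / (desired + undesired) * 100
Total products = 356 + 139 = 495 mol/h
S = 356 / 495 * 100
= 0.7192 * 100
= 71.92 %

71.92 %


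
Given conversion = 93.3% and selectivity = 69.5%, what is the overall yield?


Overall yield = conversion (%) * selectivity (%) / 100
Conversion = 93.3%, Selectivity = 69.5%
Y = 93.3 * 69.5 / 100
= 64.8435 %

64.8435 %


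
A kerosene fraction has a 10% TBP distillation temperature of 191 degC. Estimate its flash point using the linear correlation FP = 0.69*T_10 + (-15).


FP = 0.69 * 191 + (-15) = 116.79

116.79 degC


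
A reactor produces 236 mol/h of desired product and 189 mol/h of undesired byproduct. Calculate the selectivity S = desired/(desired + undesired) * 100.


Selectivity = desired / (desired + undesired) * 100
Total products = 236 + 189 = 425 mol/h
S = 236 / 425 * 100
= 0.5553 * 100
= 55.53 %

55.53 %


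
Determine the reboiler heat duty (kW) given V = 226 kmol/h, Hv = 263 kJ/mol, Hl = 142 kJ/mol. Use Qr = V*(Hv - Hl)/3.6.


Qr = 226 * (263 - 142) / 3.6 = 226 * 121 / 3.6 = 7596

7596 kW


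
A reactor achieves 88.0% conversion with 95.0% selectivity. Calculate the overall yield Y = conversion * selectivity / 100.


Overall yield = conversion (%) * selectivity (%) / 100
Conversion = 88.0%, Selectivity = 95.0%
Y = 88.0 * 95.0 / 100
= 83.6 %

83.6 %


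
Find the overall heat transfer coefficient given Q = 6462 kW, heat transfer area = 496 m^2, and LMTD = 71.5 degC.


From Q = U*A*LMTD, U = Q / (A * LMTD)
U = 6462 / (496 * 71.5) = 6462 / 35464 = 0.1822

0.1822 kW/(m^2*K)


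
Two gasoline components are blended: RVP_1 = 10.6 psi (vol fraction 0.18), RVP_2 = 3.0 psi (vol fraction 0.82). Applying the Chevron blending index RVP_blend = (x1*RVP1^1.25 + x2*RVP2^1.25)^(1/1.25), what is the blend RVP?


Chevron index: RVP_blend = (sum xi*RVPi^1.25)^(1/1.25)
RVP^1.25 terms: 0.18 * 10.6^1.25 + 0.82 * 3.0^1.25 = 6.68029
RVP_blend = 6.68029^(1/1.25) = 4.569

4.569 psi


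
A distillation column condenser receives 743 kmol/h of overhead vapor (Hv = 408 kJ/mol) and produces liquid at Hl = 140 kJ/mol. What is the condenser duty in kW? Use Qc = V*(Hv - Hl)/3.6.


Qc = 743 * (408 - 140) / 3.6 = 743 * 268 / 3.6 = 55310

55310 kW


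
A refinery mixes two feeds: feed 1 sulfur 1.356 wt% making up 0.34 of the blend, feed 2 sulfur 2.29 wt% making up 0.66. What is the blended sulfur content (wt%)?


Linear sulfur blending: S_blend = x1*S1 + x2*S2
Contribution 1: 0.34 * 1.356 = 0.46104 wt%
Contribution 2: 0.66 * 2.29 = 1.5114 wt%
S_blend = 0.46104 + 1.5114 = 1.97244

1.97244 wt%


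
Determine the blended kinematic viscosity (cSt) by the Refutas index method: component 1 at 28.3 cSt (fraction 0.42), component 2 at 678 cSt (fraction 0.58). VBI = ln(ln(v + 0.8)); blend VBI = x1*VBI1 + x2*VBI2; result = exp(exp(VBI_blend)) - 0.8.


Refutas method: VBN_i = 14.534*ln(ln(visc_i + 0.8)) + 10.975, blended linearly by mass fraction; since VBN is linear in VBI_i = ln(ln(visc_i + 0.8)) and the fractions sum to 1, blend VBI directly: visc = exp(exp(VBI_blend)) - 0.8
VBI_1 = ln(ln(28.3 + 0.8)) = 1.21513
VBI_2 = ln(ln(678 + 0.8)) = 1.87492
VBI_blend = 0.42 * 1.21513 + 0.58 * 1.87492 = 1.59781
visc_blend = exp(exp(1.59781)) - 0.8 = 139.3

139.3 cSt


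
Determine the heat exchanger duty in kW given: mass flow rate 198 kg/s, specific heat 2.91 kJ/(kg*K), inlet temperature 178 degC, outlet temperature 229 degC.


Q = m_dot * cp * delta_T
delta_T = 229 - 178 = 51 K
Q = 198 * 2.91 * 51
= 576.18 * 51
= 29385.18 kW

29385.18 kW


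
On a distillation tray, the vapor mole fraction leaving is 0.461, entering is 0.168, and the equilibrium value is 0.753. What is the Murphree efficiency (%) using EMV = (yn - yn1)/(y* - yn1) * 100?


Murphree vapor efficiency: EMV = (y_n - y_(n-1)) / (y*_n - y_(n-1)) * 100
EMV = (0.461 - 0.168) / (0.753 - 0.168) * 100 = 0.293 / 0.585 * 100 = 50.09

50.09 %


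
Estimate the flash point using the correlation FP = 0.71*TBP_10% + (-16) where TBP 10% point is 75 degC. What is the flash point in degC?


FP = 0.71 * 75 + (-16) = 37.25

37.25 degC


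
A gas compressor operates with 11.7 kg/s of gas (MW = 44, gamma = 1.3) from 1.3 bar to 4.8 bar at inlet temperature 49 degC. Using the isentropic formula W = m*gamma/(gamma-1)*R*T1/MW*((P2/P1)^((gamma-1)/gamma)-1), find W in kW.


Isentropic work: W = m*(gamma/(gamma-1))*(R*T1/MW)*((P2/P1)^((gamma-1)/gamma) - 1)
T1 = 49 + 273.15 = 322.15 K
Pressure ratio = 4.8 / 1.3 = 3.69231
Exponent = (1.3 - 1)/1.3 = 0.230769
(P2/P1)^exp - 1 = 3.69231^0.230769 - 1 = 0.351807
W = 11.7 * 1.3 / 0.3 * 8.314 * 322.15 / 44 * 0.351807 = 1086

1086 kW


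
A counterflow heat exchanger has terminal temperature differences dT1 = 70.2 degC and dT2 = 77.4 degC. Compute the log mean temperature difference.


LMTD = (dT1 - dT2) / ln(dT1/dT2)
= (70.2 - 77.4) / ln(70.2 / 77.4) = -7.2 / -0.0976385 = 73.74

73.74 degC


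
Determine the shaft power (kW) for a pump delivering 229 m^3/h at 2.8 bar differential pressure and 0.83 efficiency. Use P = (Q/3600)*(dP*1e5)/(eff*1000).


Q = 229 / 3600 = 0.0636111 m^3/s
P = 0.0636111 * (2.8 * 1e5) / 0.83 / 1000 = 21.46

21.46 kW


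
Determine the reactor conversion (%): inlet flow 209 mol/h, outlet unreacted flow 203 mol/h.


X = (F_in - F_out) / F_in * 100
Moles reacted = 209 - 203 = 6
X = 6 / 209 * 100
= 0.02871 * 100
= 2.871 %

2.871 %


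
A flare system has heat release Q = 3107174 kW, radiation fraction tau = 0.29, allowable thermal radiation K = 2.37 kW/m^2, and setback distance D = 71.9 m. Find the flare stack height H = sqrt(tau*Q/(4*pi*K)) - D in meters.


tau*Q/(4*pi*K) = 0.29 * 3107174 / (4 * pi * 2.37) = 30255.6
sqrt(30255.6) = 173.941
H = 173.941 - 71.9 = 102.0

102.0 m


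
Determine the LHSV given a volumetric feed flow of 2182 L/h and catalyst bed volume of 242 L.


LHSV = volumetric feed rate / catalyst volume
= 2182 L/h / 242 L
= 9.017 h^-1

9.017 h^-1


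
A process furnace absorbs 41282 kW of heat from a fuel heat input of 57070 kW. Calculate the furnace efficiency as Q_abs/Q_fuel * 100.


Furnace efficiency = Q_absorbed / Q_fuel * 100
= 41282 / 57070 * 100 = 72.34

72.34 %


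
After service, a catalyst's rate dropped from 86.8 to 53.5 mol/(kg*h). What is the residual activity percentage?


Activity (%) = (rate_used / rate_fresh) * 100
rate_used = 53.5, rate_fresh = 86.8
= (53.5 / 86.8) * 100
= 0.6164 * 100 = 61.64

61.64 %


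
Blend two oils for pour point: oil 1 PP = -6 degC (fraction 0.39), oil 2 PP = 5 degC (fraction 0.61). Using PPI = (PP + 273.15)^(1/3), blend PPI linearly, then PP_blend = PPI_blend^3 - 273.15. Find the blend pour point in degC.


PPI_1 = (-6 + 273.15)^(1/3) = 6.440482
PPI_2 = (5 + 273.15)^(1/3) = 6.527693
PPI_blend = 0.39 * 6.440482 + 0.61 * 6.527693 = 6.493681
PP_blend = 6.493681^3 - 273.15 = 273.8248 - 273.15 = 0.67

0.67 degC


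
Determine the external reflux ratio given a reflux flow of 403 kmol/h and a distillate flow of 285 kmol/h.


Reflux ratio definition: R = L / D (liquid returned / distillate withdrawn)
L = 403 kmol/h, D = 285 kmol/h
R = 403 / 285 = 1.414

1.414


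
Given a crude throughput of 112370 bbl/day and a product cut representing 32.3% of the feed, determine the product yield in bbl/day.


Crude throughput = 112370 bbl/day
Fraction yield = 32.3%
yield = throughput * fraction / 100
yield = 112370 * 32.3 / 100 = 36295.51

36295.51 bbl/day


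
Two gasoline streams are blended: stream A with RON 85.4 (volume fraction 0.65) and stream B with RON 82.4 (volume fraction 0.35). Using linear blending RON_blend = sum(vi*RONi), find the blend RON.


Linear blending: RON_blend = sum(vi * RONi)
Contribution 1: 0.65 * 85.4 = 55.51
Contribution 2: 0.35 * 82.4 = 28.84
RON_blend = 55.51 + 28.84 = 84.35

84.35


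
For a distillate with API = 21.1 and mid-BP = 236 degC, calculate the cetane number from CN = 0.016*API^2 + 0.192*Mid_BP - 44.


CN = 0.016 * 21.1^2 + 0.192 * 236 - 44
CN = 7.12336 + 45.312 - 44 = 8.43536

8.43536


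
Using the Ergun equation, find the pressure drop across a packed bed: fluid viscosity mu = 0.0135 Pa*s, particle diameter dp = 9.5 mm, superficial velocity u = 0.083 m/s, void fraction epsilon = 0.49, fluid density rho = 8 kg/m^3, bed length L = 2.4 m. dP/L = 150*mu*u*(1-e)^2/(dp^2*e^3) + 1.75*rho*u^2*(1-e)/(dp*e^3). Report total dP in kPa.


dp = 9.5 mm = 0.0095 m
Viscous term = 150*0.0135*0.083*(1-0.49)^2 / (0.0095^2*0.49^3) = 4117.26
Inertial term = 1.75*8*0.083^2*(1-0.49) / (0.0095*0.49^3) = 44.0091
dP/L = 4117.26 + 44.0091 = 4161.27 Pa/m
dP = 4161.27 * 2.4 / 1000 = 9.987 kPa

9.987 kPa


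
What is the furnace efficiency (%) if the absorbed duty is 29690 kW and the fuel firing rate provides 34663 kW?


Furnace efficiency = Q_absorbed / Q_fuel * 100
= 29690 / 34663 * 100 = 85.65

85.65 %


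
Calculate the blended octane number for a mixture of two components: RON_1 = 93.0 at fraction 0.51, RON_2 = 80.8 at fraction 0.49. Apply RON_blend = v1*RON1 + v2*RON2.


Linear blending: RON_blend = sum(vi * RONi)
Contribution 1: 0.51 * 93.0 = 47.43
Contribution 2: 0.49 * 80.8 = 39.592
RON_blend = 47.43 + 39.592 = 87.022

87.022


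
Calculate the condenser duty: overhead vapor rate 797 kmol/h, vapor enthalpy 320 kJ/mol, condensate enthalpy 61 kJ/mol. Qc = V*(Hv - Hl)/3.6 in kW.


Qc = 797 * (320 - 61) / 3.6 = 797 * 259 / 3.6 = 57340

57340 kW


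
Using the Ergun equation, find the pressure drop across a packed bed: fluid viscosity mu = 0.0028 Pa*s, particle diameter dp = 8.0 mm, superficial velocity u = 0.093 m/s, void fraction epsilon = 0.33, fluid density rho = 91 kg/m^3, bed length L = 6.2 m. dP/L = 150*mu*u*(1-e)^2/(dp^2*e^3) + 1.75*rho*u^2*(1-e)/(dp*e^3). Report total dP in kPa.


dp = 8.0 mm = 0.008 m
Viscous term = 150*0.0028*0.093*(1-0.33)^2 / (0.008^2*0.33^3) = 7623.6
Inertial term = 1.75*91*0.093^2*(1-0.33) / (0.008*0.33^3) = 3209.88
dP/L = 7623.6 + 3209.88 = 10833.5 Pa/m
dP = 10833.5 * 6.2 / 1000 = 67.17 kPa

67.17 kPa


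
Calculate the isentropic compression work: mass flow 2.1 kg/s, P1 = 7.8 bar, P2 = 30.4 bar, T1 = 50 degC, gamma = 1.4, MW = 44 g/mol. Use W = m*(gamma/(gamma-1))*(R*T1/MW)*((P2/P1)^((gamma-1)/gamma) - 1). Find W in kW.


Isentropic work: W = m*(gamma/(gamma-1))*(R*T1/MW)*((P2/P1)^((gamma-1)/gamma) - 1)
T1 = 50 + 273.15 = 323.15 K
Pressure ratio = 30.4 / 7.8 = 3.89744
Exponent = (1.4 - 1)/1.4 = 0.285714
(P2/P1)^exp - 1 = 3.89744^0.285714 - 1 = 0.475007
W = 2.1 * 1.4 / 0.4 * 8.314 * 323.15 / 44 * 0.475007 = 213.2

213.2 kW


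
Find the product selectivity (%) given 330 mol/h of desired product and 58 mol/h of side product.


Selectivity = desired / (desired + undesired) * 100
Total products = 330 + 58 = 388 mol/h
S = 330 / 388 * 100
= 0.8505 * 100
= 85.05 %

85.05 %
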